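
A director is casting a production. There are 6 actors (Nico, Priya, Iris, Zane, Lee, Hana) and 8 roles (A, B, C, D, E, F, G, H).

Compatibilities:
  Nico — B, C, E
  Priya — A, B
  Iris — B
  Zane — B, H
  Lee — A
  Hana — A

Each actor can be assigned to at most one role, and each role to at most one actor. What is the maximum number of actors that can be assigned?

For example, pair Nico-E, Priya-A, Iris-B, Zane-H.
The set {Priya, Iris, Lee, Hana} has only 2 neighbours ({A, B}), so by Hall's theorem at most 4 of the 6 actors can be matched.

4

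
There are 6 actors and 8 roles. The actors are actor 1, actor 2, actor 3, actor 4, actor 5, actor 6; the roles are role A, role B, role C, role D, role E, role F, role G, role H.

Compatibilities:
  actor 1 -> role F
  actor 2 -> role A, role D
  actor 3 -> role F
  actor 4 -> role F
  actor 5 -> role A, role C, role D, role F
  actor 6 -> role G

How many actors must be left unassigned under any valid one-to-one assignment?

2

A valid assignment of size 4: actor 1-role F, actor 2-role A, actor 5-role D, actor 6-role G.
The set {actor 1, actor 3, actor 4} has only 1 neighbour ({role F}), so by Hall's theorem at most 4 of the 6 actors can be matched.
That matches 4 of the 6, leaving 2 unmatched; no matching can do better.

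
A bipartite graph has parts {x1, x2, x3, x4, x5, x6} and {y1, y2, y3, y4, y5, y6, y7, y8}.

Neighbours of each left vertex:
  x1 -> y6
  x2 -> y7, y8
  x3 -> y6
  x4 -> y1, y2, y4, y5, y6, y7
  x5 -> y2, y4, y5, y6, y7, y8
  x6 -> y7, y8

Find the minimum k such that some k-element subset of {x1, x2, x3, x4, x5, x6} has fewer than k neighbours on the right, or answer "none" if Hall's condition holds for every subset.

Take S = {x1, x3}. Its neighbourhood is {y6}, so |N(S)| = 1 < |S| = 2.
No single vertex violates Hall's condition since each has at least one neighbour, so 2 is the minimum.

2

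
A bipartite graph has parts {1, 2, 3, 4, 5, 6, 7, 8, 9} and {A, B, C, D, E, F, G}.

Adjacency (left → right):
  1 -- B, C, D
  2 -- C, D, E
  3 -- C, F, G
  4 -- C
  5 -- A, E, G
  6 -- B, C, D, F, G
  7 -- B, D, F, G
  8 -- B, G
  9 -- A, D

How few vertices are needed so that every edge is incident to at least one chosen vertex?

7

{A, B, C, D, E, F, G} is a vertex cover of size 7: every edge has an endpoint in this set.
No smaller cover exists because 1–D, 2–E, 3–F, 4–C, 5–A, 6–G, 7–B is a matching of size 7, and a cover must include an endpoint of each of these disjoint edges (König's theorem).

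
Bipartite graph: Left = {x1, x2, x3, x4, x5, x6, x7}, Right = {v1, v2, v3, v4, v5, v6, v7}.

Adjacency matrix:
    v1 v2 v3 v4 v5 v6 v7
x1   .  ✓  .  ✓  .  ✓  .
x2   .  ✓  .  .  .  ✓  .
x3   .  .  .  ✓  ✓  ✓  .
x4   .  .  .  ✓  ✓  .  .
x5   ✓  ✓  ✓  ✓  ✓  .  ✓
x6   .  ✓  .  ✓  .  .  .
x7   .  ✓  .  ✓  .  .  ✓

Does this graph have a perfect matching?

The set {x1, x2, x3, x4, x6} has only 4 neighbours ({v2, v4, v5, v6}), so by Hall's theorem at most 6 of the 7 left vertices can be matched.
Hence no matching covers every left vertex.

No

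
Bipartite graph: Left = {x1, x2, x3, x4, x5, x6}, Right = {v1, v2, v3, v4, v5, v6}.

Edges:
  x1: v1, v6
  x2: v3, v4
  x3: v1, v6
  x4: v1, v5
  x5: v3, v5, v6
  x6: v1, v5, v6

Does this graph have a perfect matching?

The set {x1, x3, x4, x6} has only 3 neighbours ({v1, v5, v6}), so by Hall's theorem at most 5 of the 6 left vertices can be matched.
Hence no matching covers every left vertex.

No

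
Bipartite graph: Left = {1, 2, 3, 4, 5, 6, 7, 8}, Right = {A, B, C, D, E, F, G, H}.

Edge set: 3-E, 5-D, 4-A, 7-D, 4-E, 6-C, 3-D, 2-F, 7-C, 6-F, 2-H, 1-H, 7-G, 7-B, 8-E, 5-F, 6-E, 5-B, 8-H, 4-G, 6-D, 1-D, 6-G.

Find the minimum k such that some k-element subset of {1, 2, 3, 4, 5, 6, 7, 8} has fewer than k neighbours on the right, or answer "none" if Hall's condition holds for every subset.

none

A matching saturating every left vertex exists, for instance 1→H, 2→F, 3→D, 4→A, 5→B, 6→C, 7→G, 8→E.
By Hall's marriage theorem, this means |N(S)| ≥ |S| for every subset S, so no violating subset exists.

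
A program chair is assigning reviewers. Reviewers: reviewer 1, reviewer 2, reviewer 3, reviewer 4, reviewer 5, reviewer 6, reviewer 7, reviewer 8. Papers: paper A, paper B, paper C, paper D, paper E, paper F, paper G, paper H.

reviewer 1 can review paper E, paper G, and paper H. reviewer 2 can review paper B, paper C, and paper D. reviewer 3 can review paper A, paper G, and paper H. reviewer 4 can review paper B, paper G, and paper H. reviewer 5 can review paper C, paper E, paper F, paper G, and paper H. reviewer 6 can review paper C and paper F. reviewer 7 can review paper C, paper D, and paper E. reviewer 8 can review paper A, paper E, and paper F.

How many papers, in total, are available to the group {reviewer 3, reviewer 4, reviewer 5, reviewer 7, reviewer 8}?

The union of neighbours of {reviewer 3, reviewer 4, reviewer 5, reviewer 7, reviewer 8} is {paper A, paper B, paper C, paper D, paper E, paper F, paper G, paper H}, which has 8 elements.
Since |N(S)| = 8 ≥ |S| = 5, Hall's condition holds for this subset.

8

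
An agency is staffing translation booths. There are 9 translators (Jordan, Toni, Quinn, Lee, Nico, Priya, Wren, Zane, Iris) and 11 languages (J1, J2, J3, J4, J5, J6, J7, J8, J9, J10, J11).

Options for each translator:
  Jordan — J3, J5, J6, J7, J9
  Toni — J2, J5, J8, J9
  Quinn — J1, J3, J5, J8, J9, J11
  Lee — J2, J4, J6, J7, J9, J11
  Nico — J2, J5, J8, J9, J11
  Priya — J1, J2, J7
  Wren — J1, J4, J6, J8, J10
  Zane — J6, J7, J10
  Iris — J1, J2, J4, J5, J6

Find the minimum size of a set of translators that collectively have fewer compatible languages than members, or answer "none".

A matching saturating every translator exists, for instance Jordan→J3, Toni→J5, Quinn→J11, Lee→J9, Nico→J2, Priya→J7, Wren→J1, Zane→J10, Iris→J6.
By Hall's marriage theorem, this means |N(S)| ≥ |S| for every subset S, so no violating subset exists.

none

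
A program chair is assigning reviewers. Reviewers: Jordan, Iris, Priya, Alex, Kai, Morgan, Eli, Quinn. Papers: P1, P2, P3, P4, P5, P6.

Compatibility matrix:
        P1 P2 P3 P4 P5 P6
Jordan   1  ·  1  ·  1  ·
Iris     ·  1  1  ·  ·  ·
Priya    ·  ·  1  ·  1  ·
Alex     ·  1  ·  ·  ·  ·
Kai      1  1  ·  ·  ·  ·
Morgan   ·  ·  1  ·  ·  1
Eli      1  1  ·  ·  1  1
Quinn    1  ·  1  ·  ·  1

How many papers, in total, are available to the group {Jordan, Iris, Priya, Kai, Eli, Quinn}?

The union of neighbours of {Jordan, Iris, Priya, Kai, Eli, Quinn} is {P1, P2, P3, P5, P6}, which has 5 elements.
Since |N(S)| = 5 < |S| = 6, Hall's condition fails for this subset.

5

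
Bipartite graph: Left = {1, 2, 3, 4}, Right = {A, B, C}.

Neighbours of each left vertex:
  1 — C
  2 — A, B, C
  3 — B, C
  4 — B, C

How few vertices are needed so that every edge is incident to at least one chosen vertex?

3

{2, B, C} is a vertex cover of size 3: every edge has an endpoint in this set.
No smaller cover exists because 1–C, 2–A, 3–B is a matching of size 3, and a cover must include an endpoint of each of these disjoint edges (König's theorem).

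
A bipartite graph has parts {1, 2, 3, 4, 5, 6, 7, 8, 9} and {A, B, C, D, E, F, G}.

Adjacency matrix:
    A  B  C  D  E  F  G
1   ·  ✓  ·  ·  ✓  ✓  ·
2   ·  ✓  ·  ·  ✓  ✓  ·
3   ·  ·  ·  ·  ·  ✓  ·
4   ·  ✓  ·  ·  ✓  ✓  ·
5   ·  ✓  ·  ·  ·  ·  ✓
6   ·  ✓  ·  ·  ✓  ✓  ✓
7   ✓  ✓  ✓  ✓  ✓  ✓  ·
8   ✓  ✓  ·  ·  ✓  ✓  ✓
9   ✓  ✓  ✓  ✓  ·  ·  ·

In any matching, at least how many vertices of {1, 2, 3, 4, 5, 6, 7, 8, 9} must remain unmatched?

2

One maximum matching: 1-E, 2-B, 3-F, 5-G, 7-D, 8-A, 9-C.
The set {1, 2, 3, 4, 5, 6} has only 4 neighbours ({B, E, F, G}), so by Hall's theorem at most 7 of the 9 left vertices can be matched.
That matches 7 of the 9, leaving 2 unmatched; no matching can do better.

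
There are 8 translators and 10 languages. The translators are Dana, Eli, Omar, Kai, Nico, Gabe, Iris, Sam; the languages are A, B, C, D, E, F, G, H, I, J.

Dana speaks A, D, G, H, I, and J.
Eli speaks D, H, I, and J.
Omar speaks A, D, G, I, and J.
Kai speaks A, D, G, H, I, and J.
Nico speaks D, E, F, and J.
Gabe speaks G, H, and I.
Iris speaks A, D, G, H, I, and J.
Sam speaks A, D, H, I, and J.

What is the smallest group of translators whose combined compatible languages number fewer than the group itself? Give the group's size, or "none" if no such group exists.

Take S = {Dana, Eli, Omar, Kai, Gabe, Iris, Sam}. Its neighbourhood is {A, D, G, H, I, J}, so |N(S)| = 6 < |S| = 7.
Every subset of size less than 7 has at least as many neighbours as members, so 7 is the minimum.

7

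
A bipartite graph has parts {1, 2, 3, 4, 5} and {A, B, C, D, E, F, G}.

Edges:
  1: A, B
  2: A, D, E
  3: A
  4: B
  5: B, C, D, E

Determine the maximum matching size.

One maximum matching: 1→B, 2→D, 3→A, 5→E.
The set {1, 3, 4} has only 2 neighbours ({A, B}), so by Hall's theorem at most 4 of the 5 left vertices can be matched.

4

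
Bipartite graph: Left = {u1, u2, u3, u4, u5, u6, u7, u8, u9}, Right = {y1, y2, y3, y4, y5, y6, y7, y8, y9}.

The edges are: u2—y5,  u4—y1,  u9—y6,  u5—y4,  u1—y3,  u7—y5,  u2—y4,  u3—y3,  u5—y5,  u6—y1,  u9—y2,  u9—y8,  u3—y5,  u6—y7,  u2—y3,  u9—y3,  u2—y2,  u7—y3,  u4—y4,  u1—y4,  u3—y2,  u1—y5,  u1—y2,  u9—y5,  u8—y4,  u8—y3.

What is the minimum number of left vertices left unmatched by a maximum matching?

2

For example, pair u1→y5, u2→y2, u3→y3, u4→y1, u5→y4, u6→y7, u9→y6.
The set {u1, u2, u3, u5, u7, u8} has only 4 neighbours ({y2, y3, y4, y5}), so by Hall's theorem at most 7 of the 9 left vertices can be matched.
That matches 7 of the 9, leaving 2 unmatched; no matching can do better.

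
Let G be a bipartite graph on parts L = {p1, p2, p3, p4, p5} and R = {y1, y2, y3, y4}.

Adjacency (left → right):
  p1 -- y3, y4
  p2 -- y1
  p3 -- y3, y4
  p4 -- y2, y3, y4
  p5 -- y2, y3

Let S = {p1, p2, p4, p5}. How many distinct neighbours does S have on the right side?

4

The union of neighbours of {p1, p2, p4, p5} is {y1, y2, y3, y4}, which has 4 elements.
Since |N(S)| = 4 ≥ |S| = 4, Hall's condition holds for this subset.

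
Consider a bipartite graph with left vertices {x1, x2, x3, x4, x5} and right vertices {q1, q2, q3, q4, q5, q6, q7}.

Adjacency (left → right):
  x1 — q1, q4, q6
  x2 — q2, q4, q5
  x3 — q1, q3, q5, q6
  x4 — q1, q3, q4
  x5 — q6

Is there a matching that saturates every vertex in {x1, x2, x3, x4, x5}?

One maximum matching: x1→q4, x2→q2, x3→q5, x4→q3, x5→q6.
Every left vertex is matched, so this matching saturates all of them.

Yes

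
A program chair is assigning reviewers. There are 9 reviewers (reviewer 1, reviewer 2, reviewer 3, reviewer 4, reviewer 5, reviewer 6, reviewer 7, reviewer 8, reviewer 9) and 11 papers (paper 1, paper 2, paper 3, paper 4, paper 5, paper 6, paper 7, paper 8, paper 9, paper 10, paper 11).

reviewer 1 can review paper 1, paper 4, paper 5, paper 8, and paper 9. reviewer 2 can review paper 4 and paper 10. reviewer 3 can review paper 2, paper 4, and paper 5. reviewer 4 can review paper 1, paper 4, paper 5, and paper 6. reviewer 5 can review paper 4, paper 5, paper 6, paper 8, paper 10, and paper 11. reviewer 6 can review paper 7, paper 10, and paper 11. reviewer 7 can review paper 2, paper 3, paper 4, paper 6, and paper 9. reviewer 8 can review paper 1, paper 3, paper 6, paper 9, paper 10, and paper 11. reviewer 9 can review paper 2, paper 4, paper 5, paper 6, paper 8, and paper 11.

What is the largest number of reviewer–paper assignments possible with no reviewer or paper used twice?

9

A valid assignment of size 9: reviewer 1→paper 5, reviewer 2→paper 10, reviewer 3→paper 4, reviewer 4→paper 6, reviewer 5→paper 11, reviewer 6→paper 7, reviewer 7→paper 9, reviewer 8→paper 3, reviewer 9→paper 2.
All 9 reviewers are matched, so no larger matching exists.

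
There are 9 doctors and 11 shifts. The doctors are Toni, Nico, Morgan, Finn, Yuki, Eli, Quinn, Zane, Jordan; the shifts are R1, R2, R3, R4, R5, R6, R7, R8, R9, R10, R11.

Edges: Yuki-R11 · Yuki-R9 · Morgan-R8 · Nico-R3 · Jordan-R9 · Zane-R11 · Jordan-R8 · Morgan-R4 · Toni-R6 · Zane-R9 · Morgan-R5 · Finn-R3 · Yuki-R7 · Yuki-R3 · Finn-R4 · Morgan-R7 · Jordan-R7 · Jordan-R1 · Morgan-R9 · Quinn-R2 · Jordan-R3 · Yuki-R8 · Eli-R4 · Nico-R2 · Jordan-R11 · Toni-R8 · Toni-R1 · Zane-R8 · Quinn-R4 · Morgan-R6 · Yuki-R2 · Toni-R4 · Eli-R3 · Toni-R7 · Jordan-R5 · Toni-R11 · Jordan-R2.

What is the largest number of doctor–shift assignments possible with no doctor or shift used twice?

A valid assignment of size 8: Toni-R1, Nico-R2, Morgan-R6, Finn-R3, Yuki-R8, Eli-R4, Zane-R11, Jordan-R9.
The set {Nico, Finn, Eli, Quinn} has only 3 neighbours ({R2, R3, R4}), so by Hall's theorem at most 8 of the 9 doctors can be matched.

8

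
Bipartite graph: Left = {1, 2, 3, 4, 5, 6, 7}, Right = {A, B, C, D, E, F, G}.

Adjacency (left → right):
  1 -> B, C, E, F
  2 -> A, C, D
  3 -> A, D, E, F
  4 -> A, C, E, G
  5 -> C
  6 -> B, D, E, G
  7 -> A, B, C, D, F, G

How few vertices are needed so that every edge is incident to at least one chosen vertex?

A maximum matching has 7 edges (e.g. 1–B, 2–A, 3–F, 4–E, 5–C, 6–D, 7–G).
By König's theorem the minimum vertex cover has the same size. One such cover is {1, 2, 3, 4, 5, 6, 7}.

7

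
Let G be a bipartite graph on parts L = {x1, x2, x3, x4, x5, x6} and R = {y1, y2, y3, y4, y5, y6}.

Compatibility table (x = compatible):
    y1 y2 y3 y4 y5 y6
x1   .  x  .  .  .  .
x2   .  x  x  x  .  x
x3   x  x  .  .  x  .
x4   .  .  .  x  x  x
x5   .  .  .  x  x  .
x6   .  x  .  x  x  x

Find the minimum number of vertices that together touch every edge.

6

A maximum matching has 6 edges (e.g. x1–y2, x2–y3, x3–y1, x4–y5, x5–y4, x6–y6).
By König's theorem the minimum vertex cover has the same size. One such cover is {x1, x2, x3, x4, x5, x6}.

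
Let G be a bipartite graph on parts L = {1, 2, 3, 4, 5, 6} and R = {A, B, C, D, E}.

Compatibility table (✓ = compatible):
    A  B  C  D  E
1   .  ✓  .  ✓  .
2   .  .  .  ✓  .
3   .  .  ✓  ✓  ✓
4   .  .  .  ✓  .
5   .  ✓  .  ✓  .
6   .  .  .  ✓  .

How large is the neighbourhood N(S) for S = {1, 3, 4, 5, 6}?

4

The union of neighbours of {1, 3, 4, 5, 6} is {B, C, D, E}, which has 4 elements.
Since |N(S)| = 4 < |S| = 5, Hall's condition fails for this subset.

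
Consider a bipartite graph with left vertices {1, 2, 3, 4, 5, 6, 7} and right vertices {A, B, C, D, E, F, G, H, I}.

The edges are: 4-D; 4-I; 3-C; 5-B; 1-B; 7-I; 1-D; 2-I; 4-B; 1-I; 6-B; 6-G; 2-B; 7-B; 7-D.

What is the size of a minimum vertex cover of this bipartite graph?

5

A maximum matching has 5 edges (e.g. 1–D, 2–I, 3–C, 4–B, 6–G).
By König's theorem the minimum vertex cover has the same size. One such cover is {3, 6, B, D, I}.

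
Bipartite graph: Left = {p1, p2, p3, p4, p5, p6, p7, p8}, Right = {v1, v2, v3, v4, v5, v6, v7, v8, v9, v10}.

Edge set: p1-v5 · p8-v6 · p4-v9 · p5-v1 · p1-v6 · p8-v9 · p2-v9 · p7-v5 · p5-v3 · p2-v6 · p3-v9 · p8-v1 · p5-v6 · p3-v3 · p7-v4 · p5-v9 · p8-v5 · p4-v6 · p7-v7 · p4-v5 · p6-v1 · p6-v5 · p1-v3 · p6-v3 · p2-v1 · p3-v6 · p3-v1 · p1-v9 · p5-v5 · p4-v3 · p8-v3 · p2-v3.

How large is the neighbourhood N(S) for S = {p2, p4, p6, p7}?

7

The union of neighbours of {p2, p4, p6, p7} is {v1, v3, v4, v5, v6, v7, v9}, which has 7 elements.
Since |N(S)| = 7 ≥ |S| = 4, Hall's condition holds for this subset.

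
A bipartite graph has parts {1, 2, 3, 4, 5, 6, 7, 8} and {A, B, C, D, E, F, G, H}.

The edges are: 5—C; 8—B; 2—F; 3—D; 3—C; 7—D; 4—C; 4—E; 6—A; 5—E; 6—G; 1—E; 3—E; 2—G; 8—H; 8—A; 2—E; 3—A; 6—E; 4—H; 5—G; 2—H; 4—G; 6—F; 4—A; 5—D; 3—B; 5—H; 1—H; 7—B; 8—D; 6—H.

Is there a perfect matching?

For example, pair 1→H, 2→F, 3→A, 4→C, 5→E, 6→G, 7→D, 8→B.
All 8 left vertices are covered.

Yes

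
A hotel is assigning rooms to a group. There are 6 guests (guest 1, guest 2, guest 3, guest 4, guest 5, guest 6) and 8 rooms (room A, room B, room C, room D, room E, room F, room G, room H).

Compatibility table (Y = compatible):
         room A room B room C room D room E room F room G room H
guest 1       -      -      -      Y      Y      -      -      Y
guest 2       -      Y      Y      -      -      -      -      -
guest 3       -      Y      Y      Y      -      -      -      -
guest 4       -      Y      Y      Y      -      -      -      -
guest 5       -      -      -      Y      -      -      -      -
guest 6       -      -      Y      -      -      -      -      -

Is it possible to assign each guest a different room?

The set {guest 2, guest 3, guest 4, guest 5, guest 6} has only 3 neighbours ({room B, room C, room D}), so by Hall's theorem at most 4 of the 6 guests can be matched.
Hence no matching covers every guest.

No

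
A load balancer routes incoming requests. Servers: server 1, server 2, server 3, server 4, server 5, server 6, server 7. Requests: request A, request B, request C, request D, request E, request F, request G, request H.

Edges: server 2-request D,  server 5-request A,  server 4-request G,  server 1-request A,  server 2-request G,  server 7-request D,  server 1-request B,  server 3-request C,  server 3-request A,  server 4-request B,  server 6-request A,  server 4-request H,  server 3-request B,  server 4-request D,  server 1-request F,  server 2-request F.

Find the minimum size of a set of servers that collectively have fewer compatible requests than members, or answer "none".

2

Take S = {server 5, server 6}. Its neighbourhood is {request A}, so |N(S)| = 1 < |S| = 2.
No single vertex violates Hall's condition since each has at least one neighbour, so 2 is the minimum.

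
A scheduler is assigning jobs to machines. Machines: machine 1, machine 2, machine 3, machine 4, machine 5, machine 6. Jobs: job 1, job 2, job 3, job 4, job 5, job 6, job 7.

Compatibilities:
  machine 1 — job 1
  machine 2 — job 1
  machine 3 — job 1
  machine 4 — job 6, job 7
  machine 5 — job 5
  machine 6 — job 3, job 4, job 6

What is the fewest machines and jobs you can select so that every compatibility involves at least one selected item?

4

A maximum matching has 4 edges (e.g. machine 1–job 1, machine 4–job 6, machine 5–job 5, machine 6–job 3).
By König's theorem the minimum vertex cover has the same size. One such cover is {machine 4, machine 5, machine 6, job 1}.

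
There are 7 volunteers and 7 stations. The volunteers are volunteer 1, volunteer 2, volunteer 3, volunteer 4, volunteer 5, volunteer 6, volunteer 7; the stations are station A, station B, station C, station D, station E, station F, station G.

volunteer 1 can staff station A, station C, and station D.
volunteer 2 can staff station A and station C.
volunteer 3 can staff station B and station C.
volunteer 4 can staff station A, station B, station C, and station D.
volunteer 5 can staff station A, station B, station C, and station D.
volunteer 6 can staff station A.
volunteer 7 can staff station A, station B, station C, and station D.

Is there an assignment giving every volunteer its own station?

No

The set {volunteer 1, volunteer 2, volunteer 3, volunteer 4, volunteer 5, volunteer 6, volunteer 7} has only 4 neighbours ({station A, station B, station C, station D}), so by Hall's theorem at most 4 of the 7 volunteers can be matched.
Hence no matching covers every volunteer.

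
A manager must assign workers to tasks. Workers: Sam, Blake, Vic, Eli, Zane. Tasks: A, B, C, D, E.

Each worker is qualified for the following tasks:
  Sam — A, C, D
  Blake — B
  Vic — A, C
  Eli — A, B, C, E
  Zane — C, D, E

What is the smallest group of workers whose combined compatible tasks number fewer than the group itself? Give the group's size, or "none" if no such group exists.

none

A matching saturating every worker exists, for instance Sam→D, Blake→B, Vic→A, Eli→C, Zane→E.
By Hall's marriage theorem, this means |N(S)| ≥ |S| for every subset S, so no violating subset exists.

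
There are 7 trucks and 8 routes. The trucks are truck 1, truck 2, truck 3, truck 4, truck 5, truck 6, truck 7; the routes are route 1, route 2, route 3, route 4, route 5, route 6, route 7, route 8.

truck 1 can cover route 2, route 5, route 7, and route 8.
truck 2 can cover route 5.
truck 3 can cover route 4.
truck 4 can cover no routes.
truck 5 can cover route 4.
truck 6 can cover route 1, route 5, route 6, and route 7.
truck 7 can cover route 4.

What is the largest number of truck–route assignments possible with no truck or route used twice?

4

One maximum matching: truck 1-route 2, truck 2-route 5, truck 3-route 4, truck 6-route 7.
The set {truck 3, truck 4, truck 5, truck 7} has only 1 neighbour ({route 4}), so by Hall's theorem at most 4 of the 7 trucks can be matched.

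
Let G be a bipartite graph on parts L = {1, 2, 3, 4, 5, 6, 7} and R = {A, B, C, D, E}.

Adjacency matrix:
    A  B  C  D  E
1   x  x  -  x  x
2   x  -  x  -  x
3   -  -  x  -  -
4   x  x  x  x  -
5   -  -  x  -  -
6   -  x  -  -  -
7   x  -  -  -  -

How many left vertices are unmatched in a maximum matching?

2

A valid assignment of size 5: 1–E, 2–A, 3–C, 4–D, 6–B.
The set {1, 2, 3, 4, 5, 6, 7} has only 5 neighbours ({A, B, C, D, E}), so by Hall's theorem at most 5 of the 7 left vertices can be matched.
That matches 5 of the 7, leaving 2 unmatched; no matching can do better.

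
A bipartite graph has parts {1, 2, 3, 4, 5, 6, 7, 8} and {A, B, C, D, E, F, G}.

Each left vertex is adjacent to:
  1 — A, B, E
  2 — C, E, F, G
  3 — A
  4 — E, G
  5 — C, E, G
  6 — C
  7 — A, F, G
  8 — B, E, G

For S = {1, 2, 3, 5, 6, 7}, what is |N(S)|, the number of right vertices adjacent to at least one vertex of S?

6

The union of neighbours of {1, 2, 3, 5, 6, 7} is {A, B, C, E, F, G}, which has 6 elements.
Since |N(S)| = 6 ≥ |S| = 6, Hall's condition holds for this subset.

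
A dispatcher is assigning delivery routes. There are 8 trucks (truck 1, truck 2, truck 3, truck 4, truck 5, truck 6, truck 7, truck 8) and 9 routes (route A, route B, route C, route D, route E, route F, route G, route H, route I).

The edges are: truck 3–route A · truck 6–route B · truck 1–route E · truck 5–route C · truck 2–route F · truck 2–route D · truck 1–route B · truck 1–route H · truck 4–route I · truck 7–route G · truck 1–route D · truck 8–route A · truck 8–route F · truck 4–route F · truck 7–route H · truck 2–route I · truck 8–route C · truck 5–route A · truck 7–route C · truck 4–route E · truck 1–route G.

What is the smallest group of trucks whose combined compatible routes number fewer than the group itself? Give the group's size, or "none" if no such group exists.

A matching saturating every truck exists, for instance truck 1→route E, truck 2→route D, truck 3→route A, truck 4→route I, truck 5→route C, truck 6→route B, truck 7→route G, truck 8→route F.
By Hall's marriage theorem, this means |N(S)| ≥ |S| for every subset S, so no violating subset exists.

none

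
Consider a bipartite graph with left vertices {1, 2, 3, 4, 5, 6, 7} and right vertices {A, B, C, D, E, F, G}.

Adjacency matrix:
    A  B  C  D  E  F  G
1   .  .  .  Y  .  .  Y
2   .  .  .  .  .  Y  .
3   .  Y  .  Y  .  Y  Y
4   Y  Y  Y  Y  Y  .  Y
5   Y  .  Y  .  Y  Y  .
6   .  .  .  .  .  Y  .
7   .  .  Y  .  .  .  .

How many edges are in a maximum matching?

One maximum matching: 1→D, 2→F, 3→B, 4→G, 5→E, 7→C.
The set {2, 6} has only 1 neighbour ({F}), so by Hall's theorem at most 6 of the 7 left vertices can be matched.

6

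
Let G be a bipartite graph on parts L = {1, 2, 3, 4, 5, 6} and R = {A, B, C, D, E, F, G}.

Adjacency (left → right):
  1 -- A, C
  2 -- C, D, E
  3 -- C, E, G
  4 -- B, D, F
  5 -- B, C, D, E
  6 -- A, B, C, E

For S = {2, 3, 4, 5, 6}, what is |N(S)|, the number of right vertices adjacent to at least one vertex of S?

The union of neighbours of {2, 3, 4, 5, 6} is {A, B, C, D, E, F, G}, which has 7 elements.
Since |N(S)| = 7 ≥ |S| = 5, Hall's condition holds for this subset.

7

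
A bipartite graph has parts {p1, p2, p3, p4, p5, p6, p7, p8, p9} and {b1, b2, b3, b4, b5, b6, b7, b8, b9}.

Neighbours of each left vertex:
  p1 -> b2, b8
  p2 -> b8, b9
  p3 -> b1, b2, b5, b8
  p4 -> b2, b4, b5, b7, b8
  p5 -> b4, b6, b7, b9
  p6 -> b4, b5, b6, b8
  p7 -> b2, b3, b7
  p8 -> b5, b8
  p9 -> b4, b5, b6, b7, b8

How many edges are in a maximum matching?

9

A valid assignment of size 9: p1→b2, p2→b9, p3→b1, p4→b5, p5→b4, p6→b6, p7→b3, p8→b8, p9→b7.
This saturates every left vertex, so 9 is the maximum.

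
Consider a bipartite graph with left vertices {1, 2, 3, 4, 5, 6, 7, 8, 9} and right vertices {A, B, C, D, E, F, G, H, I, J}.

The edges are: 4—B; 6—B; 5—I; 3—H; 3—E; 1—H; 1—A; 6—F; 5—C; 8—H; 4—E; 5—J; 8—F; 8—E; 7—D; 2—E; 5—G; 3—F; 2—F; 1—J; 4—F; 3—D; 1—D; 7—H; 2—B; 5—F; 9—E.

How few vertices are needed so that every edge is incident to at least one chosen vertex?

7

The 7 edges 1–J, 2–F, 3–H, 4–E, 5–G, 6–B, 7–D form a matching, so any vertex cover needs at least 7 vertices (one per matched edge).
Conversely {1, 5, B, D, E, F, H} meets every edge and has exactly 7 vertices, so 7 is optimal.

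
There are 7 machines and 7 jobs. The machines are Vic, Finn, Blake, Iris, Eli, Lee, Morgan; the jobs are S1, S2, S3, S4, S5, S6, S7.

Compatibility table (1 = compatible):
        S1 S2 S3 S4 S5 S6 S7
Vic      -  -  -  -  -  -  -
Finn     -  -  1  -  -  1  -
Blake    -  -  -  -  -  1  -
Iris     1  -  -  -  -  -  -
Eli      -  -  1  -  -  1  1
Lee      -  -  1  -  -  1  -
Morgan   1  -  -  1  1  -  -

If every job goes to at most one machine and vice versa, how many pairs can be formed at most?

A valid assignment of size 5: Finn-S3, Blake-S6, Iris-S1, Eli-S7, Morgan-S4.
The set {Vic, Finn, Blake, Lee} has only 2 neighbours ({S3, S6}), so by Hall's theorem at most 5 of the 7 machines can be matched.

5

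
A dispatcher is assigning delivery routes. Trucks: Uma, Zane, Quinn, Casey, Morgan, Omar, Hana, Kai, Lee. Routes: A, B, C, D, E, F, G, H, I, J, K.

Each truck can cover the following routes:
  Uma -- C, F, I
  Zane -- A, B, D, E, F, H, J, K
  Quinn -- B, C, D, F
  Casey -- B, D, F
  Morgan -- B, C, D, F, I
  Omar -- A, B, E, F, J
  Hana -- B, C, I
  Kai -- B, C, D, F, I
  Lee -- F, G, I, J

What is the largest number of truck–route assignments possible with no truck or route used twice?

8

One maximum matching: Uma-I, Zane-K, Quinn-C, Casey-D, Morgan-F, Omar-A, Hana-B, Lee-J.
The set {Uma, Quinn, Casey, Morgan, Hana, Kai} has only 5 neighbours ({B, C, D, F, I}), so by Hall's theorem at most 8 of the 9 trucks can be matched.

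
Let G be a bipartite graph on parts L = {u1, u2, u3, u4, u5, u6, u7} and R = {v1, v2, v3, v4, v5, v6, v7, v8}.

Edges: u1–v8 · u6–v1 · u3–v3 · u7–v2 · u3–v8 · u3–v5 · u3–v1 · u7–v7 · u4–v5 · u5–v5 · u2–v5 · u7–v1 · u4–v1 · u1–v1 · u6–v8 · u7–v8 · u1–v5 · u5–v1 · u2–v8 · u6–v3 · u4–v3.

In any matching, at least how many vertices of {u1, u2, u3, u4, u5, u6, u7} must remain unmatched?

One maximum matching: u1→v8, u2→v5, u3→v3, u4→v1, u7→v2.
The set {u1, u2, u3, u4, u5, u6} has only 4 neighbours ({v1, v3, v5, v8}), so by Hall's theorem at most 5 of the 7 left vertices can be matched.
That matches 5 of the 7, leaving 2 unmatched; no matching can do better.

2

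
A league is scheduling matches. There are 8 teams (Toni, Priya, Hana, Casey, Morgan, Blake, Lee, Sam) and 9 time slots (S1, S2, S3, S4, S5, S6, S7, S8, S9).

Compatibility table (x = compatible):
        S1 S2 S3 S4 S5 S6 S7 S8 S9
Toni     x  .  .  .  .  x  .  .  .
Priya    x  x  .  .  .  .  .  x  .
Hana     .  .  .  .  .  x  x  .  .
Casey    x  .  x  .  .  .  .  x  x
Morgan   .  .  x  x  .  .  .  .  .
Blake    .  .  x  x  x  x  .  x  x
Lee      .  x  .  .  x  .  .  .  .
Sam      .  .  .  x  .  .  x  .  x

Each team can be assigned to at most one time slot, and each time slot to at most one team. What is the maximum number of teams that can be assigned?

One maximum matching: Toni–S1, Priya–S8, Hana–S7, Casey–S9, Morgan–S3, Blake–S6, Lee–S2, Sam–S4.
All 8 teams are matched, so no larger matching exists.

8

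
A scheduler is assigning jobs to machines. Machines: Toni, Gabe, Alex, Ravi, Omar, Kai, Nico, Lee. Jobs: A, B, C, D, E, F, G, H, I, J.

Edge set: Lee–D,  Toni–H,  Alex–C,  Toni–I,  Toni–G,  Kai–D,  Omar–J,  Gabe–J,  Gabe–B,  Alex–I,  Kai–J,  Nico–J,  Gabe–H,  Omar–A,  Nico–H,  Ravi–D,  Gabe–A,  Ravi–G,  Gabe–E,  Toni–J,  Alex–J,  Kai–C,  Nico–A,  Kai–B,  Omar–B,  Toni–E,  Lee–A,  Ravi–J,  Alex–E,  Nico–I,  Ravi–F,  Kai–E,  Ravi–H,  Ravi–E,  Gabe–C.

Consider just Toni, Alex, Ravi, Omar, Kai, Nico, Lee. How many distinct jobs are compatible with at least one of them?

10

The union of neighbours of {Toni, Alex, Ravi, Omar, Kai, Nico, Lee} is {A, B, C, D, E, F, G, H, I, J}, which has 10 elements.
Since |N(S)| = 10 ≥ |S| = 7, Hall's condition holds for this subset.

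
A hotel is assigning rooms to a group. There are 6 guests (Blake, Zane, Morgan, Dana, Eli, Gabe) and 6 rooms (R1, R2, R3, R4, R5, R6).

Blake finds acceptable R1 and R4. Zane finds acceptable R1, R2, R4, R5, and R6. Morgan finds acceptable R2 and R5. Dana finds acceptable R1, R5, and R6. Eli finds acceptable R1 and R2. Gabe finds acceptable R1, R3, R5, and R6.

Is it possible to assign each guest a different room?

One maximum matching: Blake-R1, Zane-R4, Morgan-R5, Dana-R6, Eli-R2, Gabe-R3.
All 6 guests are covered.

Yes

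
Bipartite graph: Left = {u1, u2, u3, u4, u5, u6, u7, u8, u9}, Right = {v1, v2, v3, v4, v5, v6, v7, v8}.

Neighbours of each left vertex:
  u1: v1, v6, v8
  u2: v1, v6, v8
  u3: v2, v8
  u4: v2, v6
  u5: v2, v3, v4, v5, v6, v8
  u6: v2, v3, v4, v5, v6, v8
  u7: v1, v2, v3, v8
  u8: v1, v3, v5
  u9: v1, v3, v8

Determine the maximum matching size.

7

One maximum matching: u1–v1, u2–v6, u3–v8, u4–v2, u5–v5, u6–v4, u7–v3.
The set {u1, u2, u3, u4, u5, u6, u7, u8, u9} has only 7 neighbours ({v1, v2, v3, v4, v5, v6, v8}), so by Hall's theorem at most 7 of the 9 left vertices can be matched.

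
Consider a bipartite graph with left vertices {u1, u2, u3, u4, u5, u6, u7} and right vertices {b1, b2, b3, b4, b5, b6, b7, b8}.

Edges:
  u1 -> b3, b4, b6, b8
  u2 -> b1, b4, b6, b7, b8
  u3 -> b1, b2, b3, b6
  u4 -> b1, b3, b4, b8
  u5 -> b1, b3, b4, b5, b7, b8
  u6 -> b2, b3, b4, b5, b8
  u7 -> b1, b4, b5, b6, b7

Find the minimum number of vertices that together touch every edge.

7

The 7 edges u1–b4, u2–b6, u3–b3, u4–b8, u5–b1, u6–b5, u7–b7 form a matching, so any vertex cover needs at least 7 vertices (one per matched edge).
Conversely {u1, u2, u3, u4, u5, u6, u7} meets every edge and has exactly 7 vertices, so 7 is optimal.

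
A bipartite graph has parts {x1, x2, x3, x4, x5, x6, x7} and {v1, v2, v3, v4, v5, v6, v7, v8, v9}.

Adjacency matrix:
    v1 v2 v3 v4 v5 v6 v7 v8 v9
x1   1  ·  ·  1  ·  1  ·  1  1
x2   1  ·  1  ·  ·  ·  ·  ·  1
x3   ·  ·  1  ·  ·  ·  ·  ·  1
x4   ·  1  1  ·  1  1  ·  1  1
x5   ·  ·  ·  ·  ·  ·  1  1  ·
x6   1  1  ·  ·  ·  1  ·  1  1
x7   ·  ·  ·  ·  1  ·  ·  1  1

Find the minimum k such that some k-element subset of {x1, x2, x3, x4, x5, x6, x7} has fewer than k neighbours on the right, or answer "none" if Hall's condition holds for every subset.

none

A matching saturating every left vertex exists, for instance x1→v6, x2→v1, x3→v9, x4→v3, x5→v7, x6→v2, x7→v8.
By Hall's marriage theorem, this means |N(S)| ≥ |S| for every subset S, so no violating subset exists.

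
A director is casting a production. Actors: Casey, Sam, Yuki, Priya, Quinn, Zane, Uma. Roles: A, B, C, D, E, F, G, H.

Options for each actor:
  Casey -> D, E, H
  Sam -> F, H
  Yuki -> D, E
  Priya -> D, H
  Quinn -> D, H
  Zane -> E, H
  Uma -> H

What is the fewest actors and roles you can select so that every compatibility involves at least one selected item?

{Sam, D, E, H} is a vertex cover of size 4: every edge has an endpoint in this set.
No smaller cover exists because Casey–H, Sam–F, Yuki–E, Priya–D is a matching of size 4, and a cover must include an endpoint of each of these disjoint edges (König's theorem).

4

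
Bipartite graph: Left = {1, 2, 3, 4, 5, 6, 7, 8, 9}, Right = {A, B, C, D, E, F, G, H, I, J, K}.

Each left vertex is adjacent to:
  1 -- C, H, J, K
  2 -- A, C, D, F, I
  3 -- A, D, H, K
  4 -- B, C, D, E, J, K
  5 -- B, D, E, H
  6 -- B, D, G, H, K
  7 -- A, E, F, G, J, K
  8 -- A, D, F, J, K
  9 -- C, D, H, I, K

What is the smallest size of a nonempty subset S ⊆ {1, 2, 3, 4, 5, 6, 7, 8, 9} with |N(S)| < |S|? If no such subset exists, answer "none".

A matching saturating every left vertex exists, for instance 1→C, 2→F, 3→D, 4→E, 5→B, 6→G, 7→J, 8→A, 9→K.
By Hall's marriage theorem, this means |N(S)| ≥ |S| for every subset S, so no violating subset exists.

none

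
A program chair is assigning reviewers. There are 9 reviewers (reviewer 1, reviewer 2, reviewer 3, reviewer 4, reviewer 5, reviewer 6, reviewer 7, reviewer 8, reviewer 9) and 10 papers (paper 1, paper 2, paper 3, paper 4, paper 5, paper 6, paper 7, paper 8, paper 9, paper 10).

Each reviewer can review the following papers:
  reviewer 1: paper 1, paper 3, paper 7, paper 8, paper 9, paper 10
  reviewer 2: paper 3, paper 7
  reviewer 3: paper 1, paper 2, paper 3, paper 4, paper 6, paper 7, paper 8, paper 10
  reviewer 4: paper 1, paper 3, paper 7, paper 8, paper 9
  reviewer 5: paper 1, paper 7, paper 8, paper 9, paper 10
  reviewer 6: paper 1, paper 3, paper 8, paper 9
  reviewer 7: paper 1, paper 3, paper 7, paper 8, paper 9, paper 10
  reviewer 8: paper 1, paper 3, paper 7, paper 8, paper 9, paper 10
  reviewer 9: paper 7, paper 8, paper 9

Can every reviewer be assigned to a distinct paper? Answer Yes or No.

The set {reviewer 1, reviewer 2, reviewer 4, reviewer 5, reviewer 6, reviewer 7, reviewer 8, reviewer 9} has only 6 neighbours ({paper 1, paper 10, paper 3, paper 7, paper 8, paper 9}), so by Hall's theorem at most 7 of the 9 reviewers can be matched.
Hence no matching covers every reviewer.

No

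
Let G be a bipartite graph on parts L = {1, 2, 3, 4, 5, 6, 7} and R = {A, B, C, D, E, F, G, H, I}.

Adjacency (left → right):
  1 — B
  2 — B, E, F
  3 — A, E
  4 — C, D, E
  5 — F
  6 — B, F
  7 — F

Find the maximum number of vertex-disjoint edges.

5

A valid assignment of size 5: 1–B, 2–E, 3–A, 4–C, 5–F.
The set {1, 5, 6, 7} has only 2 neighbours ({B, F}), so by Hall's theorem at most 5 of the 7 left vertices can be matched.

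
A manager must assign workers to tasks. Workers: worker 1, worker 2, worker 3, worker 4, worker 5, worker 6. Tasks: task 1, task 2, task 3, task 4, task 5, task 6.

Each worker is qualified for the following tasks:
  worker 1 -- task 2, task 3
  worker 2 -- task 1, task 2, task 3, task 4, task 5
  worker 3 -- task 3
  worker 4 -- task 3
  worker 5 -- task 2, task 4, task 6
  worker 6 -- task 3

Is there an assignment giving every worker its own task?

No

The set {worker 3, worker 4, worker 6} has only 1 neighbour ({task 3}), so by Hall's theorem at most 4 of the 6 workers can be matched.
Hence no matching covers every worker.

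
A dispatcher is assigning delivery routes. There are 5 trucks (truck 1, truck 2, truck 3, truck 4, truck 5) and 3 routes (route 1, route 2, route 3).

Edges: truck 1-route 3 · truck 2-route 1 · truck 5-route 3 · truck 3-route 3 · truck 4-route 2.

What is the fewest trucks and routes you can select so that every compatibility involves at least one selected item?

A maximum matching has 3 edges (e.g. truck 1–route 3, truck 2–route 1, truck 4–route 2).
By König's theorem the minimum vertex cover has the same size. One such cover is {truck 2, truck 4, route 3}.

3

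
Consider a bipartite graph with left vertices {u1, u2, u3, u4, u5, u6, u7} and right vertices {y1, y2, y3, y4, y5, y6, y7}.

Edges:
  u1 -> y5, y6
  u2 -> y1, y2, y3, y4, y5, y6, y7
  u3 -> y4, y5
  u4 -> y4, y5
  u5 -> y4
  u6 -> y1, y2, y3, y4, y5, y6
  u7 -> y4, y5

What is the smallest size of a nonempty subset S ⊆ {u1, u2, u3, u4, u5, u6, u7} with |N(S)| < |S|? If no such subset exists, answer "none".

Take S = {u3, u4, u5}. Its neighbourhood is {y4, y5}, so |N(S)| = 2 < |S| = 3.
Every subset of size less than 3 has at least as many neighbours as members, so 3 is the minimum.

3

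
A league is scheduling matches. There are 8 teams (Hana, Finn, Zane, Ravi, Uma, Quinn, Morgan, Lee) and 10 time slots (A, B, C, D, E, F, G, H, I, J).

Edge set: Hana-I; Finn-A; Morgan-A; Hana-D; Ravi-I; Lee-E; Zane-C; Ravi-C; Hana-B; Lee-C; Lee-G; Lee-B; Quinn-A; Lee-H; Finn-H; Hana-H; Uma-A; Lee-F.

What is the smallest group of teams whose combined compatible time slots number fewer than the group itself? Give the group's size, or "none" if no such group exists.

2

Take S = {Uma, Quinn}. Its neighbourhood is {A}, so |N(S)| = 1 < |S| = 2.
No single vertex violates Hall's condition since each has at least one neighbour, so 2 is the minimum.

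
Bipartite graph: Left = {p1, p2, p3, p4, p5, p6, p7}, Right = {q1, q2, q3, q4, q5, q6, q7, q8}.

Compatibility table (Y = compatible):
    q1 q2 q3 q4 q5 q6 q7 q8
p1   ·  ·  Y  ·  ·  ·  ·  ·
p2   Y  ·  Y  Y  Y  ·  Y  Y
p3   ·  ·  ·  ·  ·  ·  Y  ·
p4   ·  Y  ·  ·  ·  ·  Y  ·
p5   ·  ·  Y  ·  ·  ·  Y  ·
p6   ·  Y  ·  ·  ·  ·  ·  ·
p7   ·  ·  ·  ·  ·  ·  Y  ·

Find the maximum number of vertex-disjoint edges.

4

For example, pair p1→q3, p2→q4, p3→q7, p4→q2.
The set {p1, p3, p4, p5, p6, p7} has only 3 neighbours ({q2, q3, q7}), so by Hall's theorem at most 4 of the 7 left vertices can be matched.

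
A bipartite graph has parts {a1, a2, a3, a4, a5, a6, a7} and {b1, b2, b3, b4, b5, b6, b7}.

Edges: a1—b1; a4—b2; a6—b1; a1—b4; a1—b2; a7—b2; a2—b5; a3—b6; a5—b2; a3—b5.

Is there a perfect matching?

The set {a4, a5, a7} has only 1 neighbour ({b2}), so by Hall's theorem at most 5 of the 7 left vertices can be matched.
Hence no matching covers every left vertex.

No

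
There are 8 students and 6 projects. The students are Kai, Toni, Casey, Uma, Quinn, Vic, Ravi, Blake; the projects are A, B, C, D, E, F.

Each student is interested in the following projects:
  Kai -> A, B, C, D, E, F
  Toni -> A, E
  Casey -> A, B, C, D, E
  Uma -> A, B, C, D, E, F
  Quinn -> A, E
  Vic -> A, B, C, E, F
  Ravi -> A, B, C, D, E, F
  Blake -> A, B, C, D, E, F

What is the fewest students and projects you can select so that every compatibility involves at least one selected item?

6

{A, B, C, D, E, F} is a vertex cover of size 6: every edge has an endpoint in this set.
No smaller cover exists because Kai–D, Toni–A, Casey–C, Uma–F, Quinn–E, Vic–B is a matching of size 6, and a cover must include an endpoint of each of these disjoint edges (König's theorem).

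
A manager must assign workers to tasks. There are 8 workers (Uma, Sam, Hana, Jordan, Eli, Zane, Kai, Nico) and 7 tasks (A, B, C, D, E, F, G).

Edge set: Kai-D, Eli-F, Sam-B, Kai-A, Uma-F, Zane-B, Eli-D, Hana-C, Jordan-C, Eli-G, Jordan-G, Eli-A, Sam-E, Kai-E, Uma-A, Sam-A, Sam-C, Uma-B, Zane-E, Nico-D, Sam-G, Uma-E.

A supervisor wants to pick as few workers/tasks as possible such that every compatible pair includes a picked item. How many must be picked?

7

{A, B, C, D, E, F, G} is a vertex cover of size 7: every edge has an endpoint in this set.
No smaller cover exists because Uma–F, Sam–A, Hana–C, Jordan–G, Eli–D, Zane–B, Kai–E is a matching of size 7, and a cover must include an endpoint of each of these disjoint edges (König's theorem).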